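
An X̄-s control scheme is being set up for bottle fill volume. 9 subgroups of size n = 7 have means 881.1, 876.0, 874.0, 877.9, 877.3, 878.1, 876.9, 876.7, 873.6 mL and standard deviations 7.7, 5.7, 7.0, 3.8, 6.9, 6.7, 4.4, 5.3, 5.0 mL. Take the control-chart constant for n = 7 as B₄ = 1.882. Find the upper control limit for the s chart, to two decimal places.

s̄ = (7.7 + 5.7 + 7.0 + 3.8 + 6.9 + 6.7 + 4.4 + 5.3 + 5.0) / 9 = 5.8333
UCL_s = B₄·s̄ = 1.882 × 5.8333 = 10.9783

10.98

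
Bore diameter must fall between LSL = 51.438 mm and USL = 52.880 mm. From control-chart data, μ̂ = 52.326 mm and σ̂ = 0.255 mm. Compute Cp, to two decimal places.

0.94

Cp = (USL − LSL) / (6σ̂) = (52.880 − 51.438) / (6 × 0.255) = 1.4420 / 1.5300 = 0.9425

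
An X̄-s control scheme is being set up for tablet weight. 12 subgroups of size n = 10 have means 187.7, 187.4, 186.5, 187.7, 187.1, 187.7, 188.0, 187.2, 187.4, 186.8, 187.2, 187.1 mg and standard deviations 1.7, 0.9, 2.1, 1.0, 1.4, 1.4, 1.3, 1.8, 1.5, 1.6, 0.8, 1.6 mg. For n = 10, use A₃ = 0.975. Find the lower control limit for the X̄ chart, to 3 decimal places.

185.927

X̄̄ = (187.7 + 187.4 + 186.5 + 187.7 + 187.1 + 187.7 + 188.0 + 187.2 + 187.4 + 186.8 + 187.2 + 187.1) / 12 = 187.3167
s̄ = (1.7 + 0.9 + 2.1 + 1.0 + 1.4 + 1.4 + 1.3 + 1.8 + 1.5 + 1.6 + 0.8 + 1.6) / 12 = 1.4250
LCL = X̄̄ − A₃·s̄ = 187.3167 − 0.975 × 1.4250 = 185.9273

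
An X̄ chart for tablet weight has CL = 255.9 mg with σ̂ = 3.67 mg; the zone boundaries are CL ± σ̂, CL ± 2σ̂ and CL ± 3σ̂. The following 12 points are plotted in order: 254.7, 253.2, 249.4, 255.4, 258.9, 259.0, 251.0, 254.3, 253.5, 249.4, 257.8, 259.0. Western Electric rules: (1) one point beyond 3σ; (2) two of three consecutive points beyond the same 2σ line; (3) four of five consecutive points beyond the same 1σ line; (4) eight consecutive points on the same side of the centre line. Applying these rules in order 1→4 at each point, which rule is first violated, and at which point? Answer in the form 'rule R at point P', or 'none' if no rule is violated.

none

Zone of each point (C = within 1σ̂, B = 1σ̂–2σ̂, A = 2σ̂–3σ̂, * = beyond 3σ̂; sign = side of CL): 1:-C, 2:-C, 3:-B, 4:-C, 5:+C, 6:+C, 7:-B, 8:-C, 9:-C, 10:-B, 11:+C, 12:+C
No rule fires across all 12 points.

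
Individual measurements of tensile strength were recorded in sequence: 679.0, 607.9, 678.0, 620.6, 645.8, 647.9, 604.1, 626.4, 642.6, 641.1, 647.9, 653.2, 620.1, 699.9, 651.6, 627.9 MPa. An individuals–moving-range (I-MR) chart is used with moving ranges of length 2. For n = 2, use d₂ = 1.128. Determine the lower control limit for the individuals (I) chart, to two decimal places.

X̄ = (679.0 + 607.9 + 678.0 + 620.6 + 645.8 + 647.9 + 604.1 + 626.4 + 642.6 + 641.1 + 647.9 + 653.2 + 620.1 + 699.9 + 651.6 + 627.9) / 16 = 643.3750
Moving ranges: 71.1, 70.1, 57.4, 25.2, 2.1, 43.8, 22.3, 16.2, 1.5, 6.8, 5.3, 33.1, 79.8, 48.3, 23.7; M̄R̄ = 506.7000 / 15 = 33.7800
LCL = X̄ − 3·M̄R̄/d₂ = 643.3750 − 3 × 33.7800 / 1.128 = 553.5346

553.53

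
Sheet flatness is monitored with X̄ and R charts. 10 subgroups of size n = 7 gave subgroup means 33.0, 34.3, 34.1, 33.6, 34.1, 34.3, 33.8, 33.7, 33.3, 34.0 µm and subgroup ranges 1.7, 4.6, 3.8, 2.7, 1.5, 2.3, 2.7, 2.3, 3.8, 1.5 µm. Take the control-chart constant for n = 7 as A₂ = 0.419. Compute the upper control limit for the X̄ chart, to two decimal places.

X̄̄ = (33.0 + 34.3 + 34.1 + 33.6 + 34.1 + 34.3 + 33.8 + 33.7 + 33.3 + 34.0) / 10 = 338.2000 / 10 = 33.8200
R̄ = (1.7 + 4.6 + 3.8 + 2.7 + 1.5 + 2.3 + 2.7 + 2.3 + 3.8 + 1.5) / 10 = 26.9000 / 10 = 2.6900
UCL = X̄̄ + A₂·R̄ = 33.8200 + 0.419 × 2.6900 = 34.9471

34.95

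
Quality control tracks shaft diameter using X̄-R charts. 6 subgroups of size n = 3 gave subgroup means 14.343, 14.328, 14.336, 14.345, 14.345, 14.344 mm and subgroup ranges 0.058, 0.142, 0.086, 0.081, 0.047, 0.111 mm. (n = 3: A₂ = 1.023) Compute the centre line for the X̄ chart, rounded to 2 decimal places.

X̄̄ = (14.343 + 14.328 + 14.336 + 14.345 + 14.345 + 14.344) / 6 = 86.0410 / 6 = 14.3402
CL = X̄̄ = 14.3402

14.34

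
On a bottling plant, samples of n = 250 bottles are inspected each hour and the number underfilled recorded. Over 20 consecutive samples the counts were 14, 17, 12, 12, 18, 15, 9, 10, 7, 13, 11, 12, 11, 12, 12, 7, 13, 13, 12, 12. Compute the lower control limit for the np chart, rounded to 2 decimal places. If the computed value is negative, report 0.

p̄ = Σdᵢ / (k·n) = 242 / (20 × 250) = 0.04840
LCL = np̄ − 3·√(np̄(1−p̄)) = 12.1000 − 3 × 3.3933 = 1.9202

1.92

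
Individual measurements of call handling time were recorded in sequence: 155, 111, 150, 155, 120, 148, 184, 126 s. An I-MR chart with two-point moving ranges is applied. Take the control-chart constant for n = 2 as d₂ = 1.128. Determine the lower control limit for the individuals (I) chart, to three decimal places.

X̄ = (155 + 111 + 150 + 155 + 120 + 148 + 184 + 126) / 8 = 143.6250
Moving ranges: 44, 39, 5, 35, 28, 36, 58; M̄R̄ = 245.0000 / 7 = 35.0000
LCL = X̄ − 3·M̄R̄/d₂ = 143.6250 − 3 × 35.0000 / 1.128 = 50.5399

50.540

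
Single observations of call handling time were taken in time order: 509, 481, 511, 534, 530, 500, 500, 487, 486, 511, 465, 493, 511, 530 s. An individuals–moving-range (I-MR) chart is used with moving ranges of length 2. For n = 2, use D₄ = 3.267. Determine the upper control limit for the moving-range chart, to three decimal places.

Moving ranges: 28, 30, 23, 4, 30, 0, 13, 1, 25, 46, 28, 18, 19; M̄R̄ = 265.0000 / 13 = 20.3846
UCL_MR = D₄·M̄R̄ = 3.267 × 20.3846 = 66.5965

66.597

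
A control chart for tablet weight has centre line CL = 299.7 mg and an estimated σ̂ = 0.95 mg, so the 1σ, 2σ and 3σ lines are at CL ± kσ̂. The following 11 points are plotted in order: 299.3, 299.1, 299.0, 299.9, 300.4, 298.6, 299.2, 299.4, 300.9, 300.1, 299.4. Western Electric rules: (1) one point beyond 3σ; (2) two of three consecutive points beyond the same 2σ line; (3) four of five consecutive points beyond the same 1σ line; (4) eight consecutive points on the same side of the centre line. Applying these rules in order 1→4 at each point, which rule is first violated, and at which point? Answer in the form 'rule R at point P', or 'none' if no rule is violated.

Zone of each point (C = within 1σ̂, B = 1σ̂–2σ̂, A = 2σ̂–3σ̂, * = beyond 3σ̂; sign = side of CL): 1:-C, 2:-C, 3:-C, 4:+C, 5:+C, 6:-B, 7:-C, 8:-C, 9:+B, 10:+C, 11:-C
No rule fires across all 11 points.

none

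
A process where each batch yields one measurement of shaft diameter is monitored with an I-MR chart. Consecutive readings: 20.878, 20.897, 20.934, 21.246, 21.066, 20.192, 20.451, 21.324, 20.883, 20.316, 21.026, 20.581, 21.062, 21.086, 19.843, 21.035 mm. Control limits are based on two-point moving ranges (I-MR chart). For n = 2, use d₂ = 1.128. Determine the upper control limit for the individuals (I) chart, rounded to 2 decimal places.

X̄ = (20.878 + 20.897 + 20.934 + 21.246 + 21.066 + 20.192 + 20.451 + 21.324 + 20.883 + 20.316 + 21.026 + 20.581 + 21.062 + 21.086 + 19.843 + 21.035) / 16 = 20.8012
Moving ranges: 0.019, 0.037, 0.312, 0.180, 0.874, 0.259, 0.873, 0.441, 0.567, 0.710, 0.445, 0.481, 0.024, 1.243, 1.192; M̄R̄ = 7.6570 / 15 = 0.5105
UCL = X̄ + 3·M̄R̄/d₂ = 20.8012 + 3 × 0.5105 / 1.128 = 22.1589

22.16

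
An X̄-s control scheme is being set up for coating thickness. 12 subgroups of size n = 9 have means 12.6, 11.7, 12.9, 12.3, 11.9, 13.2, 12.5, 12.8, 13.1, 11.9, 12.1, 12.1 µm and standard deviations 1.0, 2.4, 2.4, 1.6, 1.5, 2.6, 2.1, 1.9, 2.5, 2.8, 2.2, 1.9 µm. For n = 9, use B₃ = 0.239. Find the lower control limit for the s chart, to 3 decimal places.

s̄ = (1.0 + 2.4 + 2.4 + 1.6 + 1.5 + 2.6 + 2.1 + 1.9 + 2.5 + 2.8 + 2.2 + 1.9) / 12 = 2.0750
LCL_s = B₃·s̄ = 0.239 × 2.0750 = 0.4959

0.496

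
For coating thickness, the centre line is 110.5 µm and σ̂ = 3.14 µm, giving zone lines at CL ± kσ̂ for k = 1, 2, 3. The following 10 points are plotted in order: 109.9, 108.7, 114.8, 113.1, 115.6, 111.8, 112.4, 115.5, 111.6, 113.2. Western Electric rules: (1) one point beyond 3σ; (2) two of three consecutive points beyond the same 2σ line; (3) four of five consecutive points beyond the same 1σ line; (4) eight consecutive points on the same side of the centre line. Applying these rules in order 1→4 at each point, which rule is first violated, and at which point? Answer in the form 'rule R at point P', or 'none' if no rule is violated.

rule 4 at point 10

Zone of each point (C = within 1σ̂, B = 1σ̂–2σ̂, A = 2σ̂–3σ̂, * = beyond 3σ̂; sign = side of CL): 1:-C, 2:-C, 3:+B, 4:+C, 5:+B, 6:+C, 7:+C, 8:+B, 9:+C, 10:+C
Rule 4 (eight consecutive points on the same side of the centre line) is satisfied at point 10.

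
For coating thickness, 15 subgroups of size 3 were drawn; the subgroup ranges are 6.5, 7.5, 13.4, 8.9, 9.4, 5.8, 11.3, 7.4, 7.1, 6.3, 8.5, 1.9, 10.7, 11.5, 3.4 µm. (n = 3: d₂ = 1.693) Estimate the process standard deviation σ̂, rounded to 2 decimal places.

4.71

R̄ = (6.5 + 7.5 + 13.4 + 8.9 + 9.4 + 5.8 + 11.3 + 7.4 + 7.1 + 6.3 + 8.5 + 1.9 + 10.7 + 11.5 + 3.4) / 15 = 7.9733
σ̂ = R̄ / d₂ = 7.9733 / 1.693 = 4.7096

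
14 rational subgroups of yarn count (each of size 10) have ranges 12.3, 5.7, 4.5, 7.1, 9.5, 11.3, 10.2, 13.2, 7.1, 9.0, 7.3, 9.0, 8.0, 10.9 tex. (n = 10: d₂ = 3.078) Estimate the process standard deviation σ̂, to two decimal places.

R̄ = (12.3 + 5.7 + 4.5 + 7.1 + 9.5 + 11.3 + 10.2 + 13.2 + 7.1 + 9.0 + 7.3 + 9.0 + 8.0 + 10.9) / 14 = 8.9357
σ̂ = R̄ / d₂ = 8.9357 / 3.078 = 2.9031

2.90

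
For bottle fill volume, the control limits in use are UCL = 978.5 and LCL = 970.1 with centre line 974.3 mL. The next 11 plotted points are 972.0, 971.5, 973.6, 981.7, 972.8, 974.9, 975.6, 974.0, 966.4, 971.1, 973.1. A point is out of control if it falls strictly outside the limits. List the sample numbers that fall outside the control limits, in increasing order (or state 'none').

4, 9

Compare each point to [970.1, 978.5]: sample 4 = 981.7 > UCL; sample 9 = 966.4 < LCL.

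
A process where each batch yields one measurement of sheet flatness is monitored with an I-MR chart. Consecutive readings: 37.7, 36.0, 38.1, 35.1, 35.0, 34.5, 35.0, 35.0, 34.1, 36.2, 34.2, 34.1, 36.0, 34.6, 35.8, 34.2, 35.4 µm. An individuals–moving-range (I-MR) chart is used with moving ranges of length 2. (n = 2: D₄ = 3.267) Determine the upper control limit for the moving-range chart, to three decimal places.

Moving ranges: 1.7, 2.1, 3.0, 0.1, 0.5, 0.5, 0.0, 0.9, 2.1, 2.0, 0.1, 1.9, 1.4, 1.2, 1.6, 1.2; M̄R̄ = 20.3000 / 16 = 1.2688
UCL_MR = D₄·M̄R̄ = 3.267 × 1.2688 = 4.1450

4.145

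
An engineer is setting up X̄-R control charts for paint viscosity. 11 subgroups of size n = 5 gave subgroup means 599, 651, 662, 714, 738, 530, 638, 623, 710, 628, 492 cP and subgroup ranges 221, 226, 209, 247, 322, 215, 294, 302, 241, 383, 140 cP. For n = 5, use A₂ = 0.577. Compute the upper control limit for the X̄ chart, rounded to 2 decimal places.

781.87

X̄̄ = (599 + 651 + 662 + 714 + 738 + 530 + 638 + 623 + 710 + 628 + 492) / 11 = 6985.0000 / 11 = 635.0000
R̄ = (221 + 226 + 209 + 247 + 322 + 215 + 294 + 302 + 241 + 383 + 140) / 11 = 2800.0000 / 11 = 254.5455
UCL = X̄̄ + A₂·R̄ = 635.0000 + 0.577 × 254.5455 = 781.8727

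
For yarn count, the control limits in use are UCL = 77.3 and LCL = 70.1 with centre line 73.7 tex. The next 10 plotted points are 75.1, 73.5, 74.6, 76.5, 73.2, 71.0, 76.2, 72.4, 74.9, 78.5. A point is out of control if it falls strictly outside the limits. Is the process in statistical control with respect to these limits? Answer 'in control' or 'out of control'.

out of control

Compare each point to [70.1, 77.3]: sample 10 = 78.5 > UCL.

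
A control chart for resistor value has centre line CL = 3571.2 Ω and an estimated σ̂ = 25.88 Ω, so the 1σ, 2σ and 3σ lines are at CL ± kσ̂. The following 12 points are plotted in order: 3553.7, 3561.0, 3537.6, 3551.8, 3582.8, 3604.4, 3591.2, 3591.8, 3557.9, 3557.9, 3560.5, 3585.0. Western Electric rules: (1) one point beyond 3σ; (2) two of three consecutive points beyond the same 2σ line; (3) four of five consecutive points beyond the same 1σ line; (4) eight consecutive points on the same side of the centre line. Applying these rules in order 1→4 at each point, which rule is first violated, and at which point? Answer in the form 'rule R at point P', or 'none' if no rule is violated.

Zone of each point (C = within 1σ̂, B = 1σ̂–2σ̂, A = 2σ̂–3σ̂, * = beyond 3σ̂; sign = side of CL): 1:-C, 2:-C, 3:-B, 4:-C, 5:+C, 6:+B, 7:+C, 8:+C, 9:-C, 10:-C, 11:-C, 12:+C
No rule fires across all 12 points.

none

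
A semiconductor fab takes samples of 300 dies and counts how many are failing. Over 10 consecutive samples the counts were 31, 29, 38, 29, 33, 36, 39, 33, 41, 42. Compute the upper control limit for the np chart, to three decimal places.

p̄ = Σdᵢ / (k·n) = 351 / (10 × 300) = 0.11700
UCL = np̄ + 3·√(np̄(1−p̄)) = 35.1000 + 3 × √(35.1000×0.88300) = 35.1000 + 3 × 5.5672 = 51.8015

51.801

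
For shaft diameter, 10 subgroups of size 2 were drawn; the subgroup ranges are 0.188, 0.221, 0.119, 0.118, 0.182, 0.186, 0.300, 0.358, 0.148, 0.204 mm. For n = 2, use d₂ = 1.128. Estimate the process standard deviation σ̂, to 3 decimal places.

R̄ = (0.188 + 0.221 + 0.119 + 0.118 + 0.182 + 0.186 + 0.300 + 0.358 + 0.148 + 0.204) / 10 = 0.2024
σ̂ = R̄ / d₂ = 0.2024 / 1.128 = 0.1794

0.179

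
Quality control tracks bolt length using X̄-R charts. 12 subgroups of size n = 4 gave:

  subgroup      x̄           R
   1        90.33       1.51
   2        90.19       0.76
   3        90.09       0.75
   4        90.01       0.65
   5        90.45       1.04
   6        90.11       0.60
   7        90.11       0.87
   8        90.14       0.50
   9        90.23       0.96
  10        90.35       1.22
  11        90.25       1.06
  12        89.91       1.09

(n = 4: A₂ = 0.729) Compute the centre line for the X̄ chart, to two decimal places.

X̄̄ = (90.33 + 90.19 + 90.09 + 90.01 + 90.45 + 90.11 + 90.11 + 90.14 + 90.23 + 90.35 + 90.25 + 89.91) / 12 = 1082.1700 / 12 = 90.1808
CL = X̄̄ = 90.1808

90.18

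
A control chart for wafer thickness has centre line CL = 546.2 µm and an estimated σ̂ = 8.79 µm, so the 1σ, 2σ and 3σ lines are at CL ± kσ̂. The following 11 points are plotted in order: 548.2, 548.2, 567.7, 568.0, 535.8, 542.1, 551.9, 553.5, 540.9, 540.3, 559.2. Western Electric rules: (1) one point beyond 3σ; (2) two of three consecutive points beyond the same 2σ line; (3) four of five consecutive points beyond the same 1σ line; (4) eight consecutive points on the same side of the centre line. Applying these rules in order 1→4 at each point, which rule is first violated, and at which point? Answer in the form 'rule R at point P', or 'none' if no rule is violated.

rule 2 at point 4

Zone of each point (C = within 1σ̂, B = 1σ̂–2σ̂, A = 2σ̂–3σ̂, * = beyond 3σ̂; sign = side of CL): 1:+C, 2:+C, 3:+A, 4:+A, 5:-B, 6:-C, 7:+C, 8:+C, 9:-C, 10:-C, 11:+B
Rule 2 (two of three consecutive points beyond the same 2σ limit) is satisfied at point 4.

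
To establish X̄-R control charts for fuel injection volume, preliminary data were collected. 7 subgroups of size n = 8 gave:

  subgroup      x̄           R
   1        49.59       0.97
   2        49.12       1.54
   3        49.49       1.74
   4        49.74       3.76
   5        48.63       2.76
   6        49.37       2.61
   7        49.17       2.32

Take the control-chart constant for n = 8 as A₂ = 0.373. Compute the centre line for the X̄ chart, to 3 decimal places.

X̄̄ = (49.59 + 49.12 + 49.49 + 49.74 + 48.63 + 49.37 + 49.17) / 7 = 345.1100 / 7 = 49.3014
CL = X̄̄ = 49.3014

49.301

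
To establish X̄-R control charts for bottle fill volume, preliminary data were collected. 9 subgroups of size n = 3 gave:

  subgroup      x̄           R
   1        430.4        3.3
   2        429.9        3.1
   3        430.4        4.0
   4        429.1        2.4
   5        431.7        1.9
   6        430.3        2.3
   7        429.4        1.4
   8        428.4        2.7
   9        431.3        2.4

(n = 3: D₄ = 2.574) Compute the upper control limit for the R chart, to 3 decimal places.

R̄ = (3.3 + 3.1 + 4.0 + 2.4 + 1.9 + 2.3 + 1.4 + 2.7 + 2.4) / 9 = 23.5000 / 9 = 2.6111
UCL_R = D₄·R̄ = 2.574 × 2.6111 = 6.7210

6.721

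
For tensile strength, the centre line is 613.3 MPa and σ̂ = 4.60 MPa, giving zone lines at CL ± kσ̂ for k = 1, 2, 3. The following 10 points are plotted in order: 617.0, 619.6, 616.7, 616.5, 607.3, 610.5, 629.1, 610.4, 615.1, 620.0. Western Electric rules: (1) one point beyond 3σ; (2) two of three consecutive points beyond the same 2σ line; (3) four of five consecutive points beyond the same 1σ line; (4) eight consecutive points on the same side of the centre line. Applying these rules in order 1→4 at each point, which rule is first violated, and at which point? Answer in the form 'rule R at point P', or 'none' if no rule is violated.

rule 1 at point 7

Zone of each point (C = within 1σ̂, B = 1σ̂–2σ̂, A = 2σ̂–3σ̂, * = beyond 3σ̂; sign = side of CL): 1:+C, 2:+B, 3:+C, 4:+C, 5:-B, 6:-C, 7:+*, 8:-C, 9:+C, 10:+B
Rule 1 (one point beyond the 3σ limits) is satisfied at point 7.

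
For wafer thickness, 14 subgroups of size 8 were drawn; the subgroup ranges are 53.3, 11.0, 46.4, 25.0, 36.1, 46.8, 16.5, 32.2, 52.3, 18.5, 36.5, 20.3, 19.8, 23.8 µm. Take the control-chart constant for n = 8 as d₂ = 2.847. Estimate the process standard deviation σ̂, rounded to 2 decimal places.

11.00

R̄ = (53.3 + 11.0 + 46.4 + 25.0 + 36.1 + 46.8 + 16.5 + 32.2 + 52.3 + 18.5 + 36.5 + 20.3 + 19.8 + 23.8) / 14 = 31.3214
σ̂ = R̄ / d₂ = 31.3214 / 2.847 = 11.0016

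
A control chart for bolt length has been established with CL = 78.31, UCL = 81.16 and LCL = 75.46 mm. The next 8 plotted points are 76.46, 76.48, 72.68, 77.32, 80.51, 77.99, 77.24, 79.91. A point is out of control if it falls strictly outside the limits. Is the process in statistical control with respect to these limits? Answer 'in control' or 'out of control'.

Compare each point to [75.46, 81.16]: sample 3 = 72.68 < LCL.

out of control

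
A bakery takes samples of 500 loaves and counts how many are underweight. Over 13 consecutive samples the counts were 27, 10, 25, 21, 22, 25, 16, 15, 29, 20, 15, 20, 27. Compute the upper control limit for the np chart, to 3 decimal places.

34.355

p̄ = Σdᵢ / (k·n) = 272 / (13 × 500) = 0.04185
UCL = np̄ + 3·√(np̄(1−p̄)) = 20.9231 + 3 × √(20.9231×0.95815) = 20.9231 + 3 × 4.4774 = 34.3554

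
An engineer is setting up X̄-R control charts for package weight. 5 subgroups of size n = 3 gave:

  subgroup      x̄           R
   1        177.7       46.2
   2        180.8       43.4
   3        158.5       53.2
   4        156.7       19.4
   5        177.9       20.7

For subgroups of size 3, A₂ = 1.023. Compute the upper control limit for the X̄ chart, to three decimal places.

207.741

X̄̄ = (177.7 + 180.8 + 158.5 + 156.7 + 177.9) / 5 = 851.6000 / 5 = 170.3200
R̄ = (46.2 + 43.4 + 53.2 + 19.4 + 20.7) / 5 = 182.9000 / 5 = 36.5800
UCL = X̄̄ + A₂·R̄ = 170.3200 + 1.023 × 36.5800 = 207.7413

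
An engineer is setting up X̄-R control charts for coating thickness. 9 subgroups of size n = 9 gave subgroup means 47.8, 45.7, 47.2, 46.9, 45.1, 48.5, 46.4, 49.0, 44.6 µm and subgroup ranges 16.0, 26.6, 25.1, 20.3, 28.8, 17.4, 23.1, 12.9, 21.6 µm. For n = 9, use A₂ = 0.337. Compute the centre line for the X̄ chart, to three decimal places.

46.800

X̄̄ = (47.8 + 45.7 + 47.2 + 46.9 + 45.1 + 48.5 + 46.4 + 49.0 + 44.6) / 9 = 421.2000 / 9 = 46.8000
CL = X̄̄ = 46.8000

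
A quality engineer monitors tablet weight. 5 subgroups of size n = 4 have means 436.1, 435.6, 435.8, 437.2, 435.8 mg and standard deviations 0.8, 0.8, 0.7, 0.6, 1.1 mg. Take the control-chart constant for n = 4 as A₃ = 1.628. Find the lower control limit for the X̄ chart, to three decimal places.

434.798

X̄̄ = (436.1 + 435.6 + 435.8 + 437.2 + 435.8) / 5 = 436.1000
s̄ = (0.8 + 0.8 + 0.7 + 0.6 + 1.1) / 5 = 0.8000
LCL = X̄̄ − A₃·s̄ = 436.1000 − 1.628 × 0.8000 = 434.7976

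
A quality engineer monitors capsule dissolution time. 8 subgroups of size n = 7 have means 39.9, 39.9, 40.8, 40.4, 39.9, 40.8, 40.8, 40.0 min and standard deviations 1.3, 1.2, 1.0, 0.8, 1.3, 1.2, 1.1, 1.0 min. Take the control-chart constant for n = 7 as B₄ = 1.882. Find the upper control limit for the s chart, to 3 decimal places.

s̄ = (1.3 + 1.2 + 1.0 + 0.8 + 1.3 + 1.2 + 1.1 + 1.0) / 8 = 1.1125
UCL_s = B₄·s̄ = 1.882 × 1.1125 = 2.0937

2.094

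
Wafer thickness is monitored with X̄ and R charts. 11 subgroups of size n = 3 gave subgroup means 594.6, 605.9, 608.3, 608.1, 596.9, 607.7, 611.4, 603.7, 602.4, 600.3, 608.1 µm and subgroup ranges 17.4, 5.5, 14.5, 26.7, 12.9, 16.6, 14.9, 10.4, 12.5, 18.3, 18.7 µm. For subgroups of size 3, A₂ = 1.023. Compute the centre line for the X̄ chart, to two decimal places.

604.31

X̄̄ = (594.6 + 605.9 + 608.3 + 608.1 + 596.9 + 607.7 + 611.4 + 603.7 + 602.4 + 600.3 + 608.1) / 11 = 6647.4000 / 11 = 604.3091
CL = X̄̄ = 604.3091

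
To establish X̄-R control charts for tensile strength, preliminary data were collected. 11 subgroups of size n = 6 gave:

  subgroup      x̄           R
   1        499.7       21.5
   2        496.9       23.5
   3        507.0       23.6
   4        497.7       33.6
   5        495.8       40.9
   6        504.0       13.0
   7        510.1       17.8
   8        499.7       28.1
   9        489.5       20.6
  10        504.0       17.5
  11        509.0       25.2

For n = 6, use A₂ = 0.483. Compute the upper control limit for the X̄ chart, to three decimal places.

512.867

X̄̄ = (499.7 + 496.9 + 507.0 + 497.7 + 495.8 + 504.0 + 510.1 + 499.7 + 489.5 + 504.0 + 509.0) / 11 = 5513.4000 / 11 = 501.2182
R̄ = (21.5 + 23.5 + 23.6 + 33.6 + 40.9 + 13.0 + 17.8 + 28.1 + 20.6 + 17.5 + 25.2) / 11 = 265.3000 / 11 = 24.1182
UCL = X̄̄ + A₂·R̄ = 501.2182 + 0.483 × 24.1182 = 512.8673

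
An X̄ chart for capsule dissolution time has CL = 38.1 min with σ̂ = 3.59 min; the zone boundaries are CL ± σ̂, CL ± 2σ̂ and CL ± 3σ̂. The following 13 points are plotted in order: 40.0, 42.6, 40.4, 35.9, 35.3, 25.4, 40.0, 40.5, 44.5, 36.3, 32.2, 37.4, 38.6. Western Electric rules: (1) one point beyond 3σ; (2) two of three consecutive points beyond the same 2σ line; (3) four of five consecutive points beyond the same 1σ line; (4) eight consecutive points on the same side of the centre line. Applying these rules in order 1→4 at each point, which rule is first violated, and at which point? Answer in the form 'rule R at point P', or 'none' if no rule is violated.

Zone of each point (C = within 1σ̂, B = 1σ̂–2σ̂, A = 2σ̂–3σ̂, * = beyond 3σ̂; sign = side of CL): 1:+C, 2:+B, 3:+C, 4:-C, 5:-C, 6:-*, 7:+C, 8:+C, 9:+B, 10:-C, 11:-B, 12:-C, 13:+C
Rule 1 (one point beyond the 3σ limits) is satisfied at point 6.

rule 1 at point 6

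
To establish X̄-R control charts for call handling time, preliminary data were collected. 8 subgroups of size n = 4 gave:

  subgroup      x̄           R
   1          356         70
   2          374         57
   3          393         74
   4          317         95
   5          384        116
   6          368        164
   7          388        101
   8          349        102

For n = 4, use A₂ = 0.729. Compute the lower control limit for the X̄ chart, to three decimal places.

295.139

X̄̄ = (356 + 374 + 393 + 317 + 384 + 368 + 388 + 349) / 8 = 2929.0000 / 8 = 366.1250
R̄ = (70 + 57 + 74 + 95 + 116 + 164 + 101 + 102) / 8 = 779.0000 / 8 = 97.3750
LCL = X̄̄ − A₂·R̄ = 366.1250 − 0.729 × 97.3750 = 295.1386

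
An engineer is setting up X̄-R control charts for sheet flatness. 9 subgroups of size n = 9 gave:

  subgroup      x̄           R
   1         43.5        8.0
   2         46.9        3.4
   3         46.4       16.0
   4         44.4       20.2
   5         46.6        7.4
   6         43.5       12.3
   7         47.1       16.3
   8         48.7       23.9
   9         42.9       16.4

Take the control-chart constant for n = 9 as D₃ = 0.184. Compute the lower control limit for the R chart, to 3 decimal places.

2.533

R̄ = (8.0 + 3.4 + 16.0 + 20.2 + 7.4 + 12.3 + 16.3 + 23.9 + 16.4) / 9 = 123.9000 / 9 = 13.7667
LCL_R = D₃·R̄ = 0.184 × 13.7667 = 2.5331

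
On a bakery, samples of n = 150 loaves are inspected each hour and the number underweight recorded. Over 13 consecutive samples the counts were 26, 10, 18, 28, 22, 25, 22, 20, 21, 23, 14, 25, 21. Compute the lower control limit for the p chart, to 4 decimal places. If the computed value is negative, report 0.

0.0558

p̄ = Σdᵢ / (k·n) = 275 / (13 × 150) = 0.14103
LCL = p̄ − 3·√(p̄(1−p̄)/n) = 0.14103 − 3 × 0.02842 = 0.05577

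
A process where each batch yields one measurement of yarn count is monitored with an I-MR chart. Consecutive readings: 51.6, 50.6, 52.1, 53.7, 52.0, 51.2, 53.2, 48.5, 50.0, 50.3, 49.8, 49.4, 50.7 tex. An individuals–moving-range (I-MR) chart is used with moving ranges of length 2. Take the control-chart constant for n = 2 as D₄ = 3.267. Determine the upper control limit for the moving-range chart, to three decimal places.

Moving ranges: 1.0, 1.5, 1.6, 1.7, 0.8, 2.0, 4.7, 1.5, 0.3, 0.5, 0.4, 1.3; M̄R̄ = 17.3000 / 12 = 1.4417
UCL_MR = D₄·M̄R̄ = 3.267 × 1.4417 = 4.7099

4.710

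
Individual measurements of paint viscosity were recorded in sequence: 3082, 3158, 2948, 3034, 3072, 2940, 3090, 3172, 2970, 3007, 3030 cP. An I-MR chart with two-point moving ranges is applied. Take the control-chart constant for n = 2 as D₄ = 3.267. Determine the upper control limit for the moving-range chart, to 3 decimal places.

Moving ranges: 76, 210, 86, 38, 132, 150, 82, 202, 37, 23; M̄R̄ = 1036.0000 / 10 = 103.6000
UCL_MR = D₄·M̄R̄ = 3.267 × 103.6000 = 338.4612

338.461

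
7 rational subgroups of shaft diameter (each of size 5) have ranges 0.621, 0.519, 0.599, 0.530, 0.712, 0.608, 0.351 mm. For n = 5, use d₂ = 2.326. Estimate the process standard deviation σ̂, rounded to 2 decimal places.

0.24

R̄ = (0.621 + 0.519 + 0.599 + 0.530 + 0.712 + 0.608 + 0.351) / 7 = 0.5629
σ̂ = R̄ / d₂ = 0.5629 / 2.326 = 0.2420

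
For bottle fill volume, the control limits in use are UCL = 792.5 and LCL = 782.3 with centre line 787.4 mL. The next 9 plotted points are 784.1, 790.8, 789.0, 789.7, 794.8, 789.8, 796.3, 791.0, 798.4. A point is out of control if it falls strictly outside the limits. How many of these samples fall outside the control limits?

3

Compare each point to [782.3, 792.5]: sample 5 = 794.8 > UCL; sample 7 = 796.3 > UCL; sample 9 = 798.4 > UCL.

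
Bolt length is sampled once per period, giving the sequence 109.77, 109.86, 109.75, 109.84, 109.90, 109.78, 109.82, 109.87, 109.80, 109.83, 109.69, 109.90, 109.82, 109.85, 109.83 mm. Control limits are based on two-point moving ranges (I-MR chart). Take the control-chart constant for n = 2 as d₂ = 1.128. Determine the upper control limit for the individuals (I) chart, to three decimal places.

X̄ = (109.77 + 109.86 + 109.75 + 109.84 + 109.90 + 109.78 + 109.82 + 109.87 + 109.80 + 109.83 + 109.69 + 109.90 + 109.82 + 109.85 + 109.83) / 15 = 109.8207
Moving ranges: 0.09, 0.11, 0.09, 0.06, 0.12, 0.04, 0.05, 0.07, 0.03, 0.14, 0.21, 0.08, 0.03, 0.02; M̄R̄ = 1.1400 / 14 = 0.0814
UCL = X̄ + 3·M̄R̄/d₂ = 109.8207 + 3 × 0.0814 / 1.128 = 110.0372

110.037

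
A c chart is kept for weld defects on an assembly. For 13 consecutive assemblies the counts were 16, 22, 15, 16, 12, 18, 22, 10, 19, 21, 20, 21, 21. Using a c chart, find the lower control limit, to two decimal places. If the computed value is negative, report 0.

5.22

c̄ = (16 + 22 + 15 + 16 + 12 + 18 + 22 + 10 + 19 + 21 + 20 + 21 + 21) / 13 = 233 / 13 = 17.9231
LCL = c̄ − 3√c̄ = 17.9231 − 3 × 4.2336 = 5.2224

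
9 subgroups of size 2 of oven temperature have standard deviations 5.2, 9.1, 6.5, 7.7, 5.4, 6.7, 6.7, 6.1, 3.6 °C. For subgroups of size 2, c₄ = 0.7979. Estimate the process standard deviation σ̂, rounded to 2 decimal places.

s̄ = (5.2 + 9.1 + 6.5 + 7.7 + 5.4 + 6.7 + 6.7 + 6.1 + 3.6) / 9 = 6.3333
σ̂ = s̄ / c₄ = 6.3333 / 0.7979 = 7.9375

7.94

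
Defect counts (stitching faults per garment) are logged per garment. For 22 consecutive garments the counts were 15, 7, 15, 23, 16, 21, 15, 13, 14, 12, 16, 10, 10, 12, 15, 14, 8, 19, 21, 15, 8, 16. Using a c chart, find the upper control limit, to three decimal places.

c̄ = (15 + 7 + 15 + 23 + 16 + 21 + 15 + 13 + 14 + 12 + 16 + 10 + 10 + 12 + 15 + 14 + 8 + 19 + 21 + 15 + 8 + 16) / 22 = 315 / 22 = 14.3182
UCL = c̄ + 3√c̄ = 14.3182 + 3 × √14.3182 = 14.3182 + 3 × 3.7839 = 25.6700

25.670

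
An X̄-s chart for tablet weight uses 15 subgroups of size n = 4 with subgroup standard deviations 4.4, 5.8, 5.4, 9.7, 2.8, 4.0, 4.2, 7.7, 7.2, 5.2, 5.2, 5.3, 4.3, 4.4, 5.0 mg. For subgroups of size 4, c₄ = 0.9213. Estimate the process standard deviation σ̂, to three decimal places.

s̄ = (4.4 + 5.8 + 5.4 + 9.7 + 2.8 + 4.0 + 4.2 + 7.7 + 7.2 + 5.2 + 5.2 + 5.3 + 4.3 + 4.4 + 5.0) / 15 = 5.3733
σ̂ = s̄ / c₄ = 5.3733 / 0.9213 = 5.8323

5.832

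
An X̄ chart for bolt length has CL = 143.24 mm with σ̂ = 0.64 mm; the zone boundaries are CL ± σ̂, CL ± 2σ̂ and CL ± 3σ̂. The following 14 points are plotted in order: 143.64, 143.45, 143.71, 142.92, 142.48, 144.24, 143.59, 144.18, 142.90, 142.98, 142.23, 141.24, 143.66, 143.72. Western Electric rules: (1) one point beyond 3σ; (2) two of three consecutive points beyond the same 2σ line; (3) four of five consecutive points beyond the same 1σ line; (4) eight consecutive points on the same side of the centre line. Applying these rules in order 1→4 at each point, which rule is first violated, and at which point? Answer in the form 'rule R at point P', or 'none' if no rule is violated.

rule 1 at point 12

Zone of each point (C = within 1σ̂, B = 1σ̂–2σ̂, A = 2σ̂–3σ̂, * = beyond 3σ̂; sign = side of CL): 1:+C, 2:+C, 3:+C, 4:-C, 5:-B, 6:+B, 7:+C, 8:+B, 9:-C, 10:-C, 11:-B, 12:-*, 13:+C, 14:+C
Rule 1 (one point beyond the 3σ limits) is satisfied at point 12.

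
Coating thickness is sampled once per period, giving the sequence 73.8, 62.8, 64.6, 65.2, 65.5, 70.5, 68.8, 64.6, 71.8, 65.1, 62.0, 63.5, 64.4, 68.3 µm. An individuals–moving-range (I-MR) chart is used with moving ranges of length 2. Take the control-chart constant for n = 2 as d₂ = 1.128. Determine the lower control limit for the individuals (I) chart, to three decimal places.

X̄ = (73.8 + 62.8 + 64.6 + 65.2 + 65.5 + 70.5 + 68.8 + 64.6 + 71.8 + 65.1 + 62.0 + 63.5 + 64.4 + 68.3) / 14 = 66.4929
Moving ranges: 11.0, 1.8, 0.6, 0.3, 5.0, 1.7, 4.2, 7.2, 6.7, 3.1, 1.5, 0.9, 3.9; M̄R̄ = 47.9000 / 13 = 3.6846
LCL = X̄ − 3·M̄R̄/d₂ = 66.4929 − 3 × 3.6846 / 1.128 = 56.6933

56.693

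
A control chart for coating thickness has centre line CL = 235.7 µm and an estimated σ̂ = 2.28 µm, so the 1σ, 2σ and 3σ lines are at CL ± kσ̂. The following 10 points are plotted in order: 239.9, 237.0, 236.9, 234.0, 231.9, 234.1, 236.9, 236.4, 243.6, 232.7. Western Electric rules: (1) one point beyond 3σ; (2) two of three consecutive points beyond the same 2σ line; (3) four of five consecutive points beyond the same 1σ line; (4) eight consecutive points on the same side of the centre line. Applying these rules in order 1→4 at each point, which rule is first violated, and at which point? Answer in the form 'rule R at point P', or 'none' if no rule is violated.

rule 1 at point 9

Zone of each point (C = within 1σ̂, B = 1σ̂–2σ̂, A = 2σ̂–3σ̂, * = beyond 3σ̂; sign = side of CL): 1:+B, 2:+C, 3:+C, 4:-C, 5:-B, 6:-C, 7:+C, 8:+C, 9:+*, 10:-B
Rule 1 (one point beyond the 3σ limits) is satisfied at point 9.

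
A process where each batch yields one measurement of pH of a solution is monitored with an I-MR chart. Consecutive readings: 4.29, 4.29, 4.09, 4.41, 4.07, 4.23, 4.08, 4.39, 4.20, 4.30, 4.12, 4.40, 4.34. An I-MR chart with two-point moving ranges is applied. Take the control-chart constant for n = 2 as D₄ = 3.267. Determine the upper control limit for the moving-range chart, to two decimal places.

0.62

Moving ranges: 0.00, 0.20, 0.32, 0.34, 0.16, 0.15, 0.31, 0.19, 0.10, 0.18, 0.28, 0.06; M̄R̄ = 2.2900 / 12 = 0.1908
UCL_MR = D₄·M̄R̄ = 3.267 × 0.1908 = 0.6235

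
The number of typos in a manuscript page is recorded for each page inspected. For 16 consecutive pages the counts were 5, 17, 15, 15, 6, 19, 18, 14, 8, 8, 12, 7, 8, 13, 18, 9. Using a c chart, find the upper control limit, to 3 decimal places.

22.392

c̄ = (5 + 17 + 15 + 15 + 6 + 19 + 18 + 14 + 8 + 8 + 12 + 7 + 8 + 13 + 18 + 9) / 16 = 192 / 16 = 12.0000
UCL = c̄ + 3√c̄ = 12.0000 + 3 × √12.0000 = 12.0000 + 3 × 3.4641 = 22.3923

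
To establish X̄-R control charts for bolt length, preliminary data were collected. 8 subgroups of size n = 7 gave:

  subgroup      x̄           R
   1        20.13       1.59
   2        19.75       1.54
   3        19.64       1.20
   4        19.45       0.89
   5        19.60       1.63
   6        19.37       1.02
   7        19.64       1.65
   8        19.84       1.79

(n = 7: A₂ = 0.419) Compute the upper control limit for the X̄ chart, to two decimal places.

X̄̄ = (20.13 + 19.75 + 19.64 + 19.45 + 19.60 + 19.37 + 19.64 + 19.84) / 8 = 157.4200 / 8 = 19.6775
R̄ = (1.59 + 1.54 + 1.20 + 0.89 + 1.63 + 1.02 + 1.65 + 1.79) / 8 = 11.3100 / 8 = 1.4138
UCL = X̄̄ + A₂·R̄ = 19.6775 + 0.419 × 1.4138 = 20.2699

20.27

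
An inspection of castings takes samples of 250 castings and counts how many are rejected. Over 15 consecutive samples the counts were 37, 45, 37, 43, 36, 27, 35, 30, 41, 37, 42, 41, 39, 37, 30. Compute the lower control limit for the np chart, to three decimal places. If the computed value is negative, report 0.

20.264

p̄ = Σdᵢ / (k·n) = 557 / (15 × 250) = 0.14853
LCL = np̄ − 3·√(np̄(1−p̄)) = 37.1333 − 3 × 5.6230 = 20.2644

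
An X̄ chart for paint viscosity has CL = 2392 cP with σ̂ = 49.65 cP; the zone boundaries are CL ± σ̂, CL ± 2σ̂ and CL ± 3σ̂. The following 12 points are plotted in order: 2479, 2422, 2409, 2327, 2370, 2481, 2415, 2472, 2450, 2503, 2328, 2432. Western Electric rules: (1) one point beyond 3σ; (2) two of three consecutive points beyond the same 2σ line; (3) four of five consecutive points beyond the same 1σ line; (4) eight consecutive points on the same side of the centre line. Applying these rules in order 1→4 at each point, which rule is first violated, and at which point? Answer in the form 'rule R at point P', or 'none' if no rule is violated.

Zone of each point (C = within 1σ̂, B = 1σ̂–2σ̂, A = 2σ̂–3σ̂, * = beyond 3σ̂; sign = side of CL): 1:+B, 2:+C, 3:+C, 4:-B, 5:-C, 6:+B, 7:+C, 8:+B, 9:+B, 10:+A, 11:-B, 12:+C
Rule 3 (four of five consecutive points beyond the same 1σ limit) is satisfied at point 10.

rule 3 at point 10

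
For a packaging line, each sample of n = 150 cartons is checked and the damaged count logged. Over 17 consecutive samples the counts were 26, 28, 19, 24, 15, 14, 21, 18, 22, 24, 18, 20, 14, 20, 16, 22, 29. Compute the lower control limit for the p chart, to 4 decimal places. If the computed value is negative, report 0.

p̄ = Σdᵢ / (k·n) = 350 / (17 × 150) = 0.13725
LCL = p̄ − 3·√(p̄(1−p̄)/n) = 0.13725 − 3 × 0.02810 = 0.05296

0.0530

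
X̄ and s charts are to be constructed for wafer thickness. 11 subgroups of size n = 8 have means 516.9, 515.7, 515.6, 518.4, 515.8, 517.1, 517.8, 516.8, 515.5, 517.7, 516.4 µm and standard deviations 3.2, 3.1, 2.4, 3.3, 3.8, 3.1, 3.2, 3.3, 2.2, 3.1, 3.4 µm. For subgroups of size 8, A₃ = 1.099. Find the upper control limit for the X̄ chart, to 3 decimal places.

520.107

X̄̄ = (516.9 + 515.7 + 515.6 + 518.4 + 515.8 + 517.1 + 517.8 + 516.8 + 515.5 + 517.7 + 516.4) / 11 = 516.7000
s̄ = (3.2 + 3.1 + 2.4 + 3.3 + 3.8 + 3.1 + 3.2 + 3.3 + 2.2 + 3.1 + 3.4) / 11 = 3.1000
UCL = X̄̄ + A₃·s̄ = 516.7000 + 1.099 × 3.1000 = 520.1069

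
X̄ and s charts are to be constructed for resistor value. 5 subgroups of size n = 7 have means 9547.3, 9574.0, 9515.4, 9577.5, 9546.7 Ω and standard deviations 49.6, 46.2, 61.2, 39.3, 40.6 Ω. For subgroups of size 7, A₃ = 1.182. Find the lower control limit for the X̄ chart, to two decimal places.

X̄̄ = (9547.3 + 9574.0 + 9515.4 + 9577.5 + 9546.7) / 5 = 9552.1800
s̄ = (49.6 + 46.2 + 61.2 + 39.3 + 40.6) / 5 = 47.3800
LCL = X̄̄ − A₃·s̄ = 9552.1800 − 1.182 × 47.3800 = 9496.1768

9496.18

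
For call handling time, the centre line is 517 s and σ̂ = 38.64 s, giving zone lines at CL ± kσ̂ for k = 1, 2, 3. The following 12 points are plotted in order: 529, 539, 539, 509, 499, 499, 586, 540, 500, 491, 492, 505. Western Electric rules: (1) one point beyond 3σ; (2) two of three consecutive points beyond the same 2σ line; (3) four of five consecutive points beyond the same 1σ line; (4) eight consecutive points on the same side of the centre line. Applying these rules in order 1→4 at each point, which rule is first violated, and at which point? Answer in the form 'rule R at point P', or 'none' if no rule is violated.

none

Zone of each point (C = within 1σ̂, B = 1σ̂–2σ̂, A = 2σ̂–3σ̂, * = beyond 3σ̂; sign = side of CL): 1:+C, 2:+C, 3:+C, 4:-C, 5:-C, 6:-C, 7:+B, 8:+C, 9:-C, 10:-C, 11:-C, 12:-C
No rule fires across all 12 points.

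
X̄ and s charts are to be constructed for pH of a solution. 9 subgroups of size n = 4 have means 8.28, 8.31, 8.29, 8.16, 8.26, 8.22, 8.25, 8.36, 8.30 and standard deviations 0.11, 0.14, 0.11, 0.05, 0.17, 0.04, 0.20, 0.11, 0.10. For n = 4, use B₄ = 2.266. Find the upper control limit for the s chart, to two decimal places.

0.26

s̄ = (0.11 + 0.14 + 0.11 + 0.05 + 0.17 + 0.04 + 0.20 + 0.11 + 0.10) / 9 = 0.1144
UCL_s = B₄·s̄ = 2.266 × 0.1144 = 0.2593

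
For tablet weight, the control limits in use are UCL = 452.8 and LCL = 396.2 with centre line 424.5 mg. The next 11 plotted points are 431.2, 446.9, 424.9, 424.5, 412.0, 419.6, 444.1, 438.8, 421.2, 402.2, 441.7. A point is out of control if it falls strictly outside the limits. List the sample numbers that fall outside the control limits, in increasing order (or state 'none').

All 11 points lie within [396.2, 452.8].

none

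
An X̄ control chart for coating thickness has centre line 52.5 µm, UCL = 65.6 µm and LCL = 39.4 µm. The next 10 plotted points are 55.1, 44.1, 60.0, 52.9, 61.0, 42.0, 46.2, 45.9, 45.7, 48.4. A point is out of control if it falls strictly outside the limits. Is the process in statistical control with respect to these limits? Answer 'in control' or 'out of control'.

All 10 points lie within [39.4, 65.6].

in control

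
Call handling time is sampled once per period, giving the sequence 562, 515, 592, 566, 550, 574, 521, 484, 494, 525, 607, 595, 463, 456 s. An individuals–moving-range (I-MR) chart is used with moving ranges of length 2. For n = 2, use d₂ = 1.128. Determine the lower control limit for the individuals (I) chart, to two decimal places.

422.66

X̄ = (562 + 515 + 592 + 566 + 550 + 574 + 521 + 484 + 494 + 525 + 607 + 595 + 463 + 456) / 14 = 536.0000
Moving ranges: 47, 77, 26, 16, 24, 53, 37, 10, 31, 82, 12, 132, 7; M̄R̄ = 554.0000 / 13 = 42.6154
LCL = X̄ − 3·M̄R̄/d₂ = 536.0000 − 3 × 42.6154 / 1.128 = 422.6612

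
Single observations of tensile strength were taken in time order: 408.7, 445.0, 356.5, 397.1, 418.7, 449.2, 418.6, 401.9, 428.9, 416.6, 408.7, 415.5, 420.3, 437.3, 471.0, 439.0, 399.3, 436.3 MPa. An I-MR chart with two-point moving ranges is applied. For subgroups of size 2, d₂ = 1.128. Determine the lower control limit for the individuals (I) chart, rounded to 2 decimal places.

X̄ = (408.7 + 445.0 + 356.5 + 397.1 + 418.7 + 449.2 + 418.6 + 401.9 + 428.9 + 416.6 + 408.7 + 415.5 + 420.3 + 437.3 + 471.0 + 439.0 + 399.3 + 436.3) / 18 = 420.4778
Moving ranges: 36.3, 88.5, 40.6, 21.6, 30.5, 30.6, 16.7, 27.0, 12.3, 7.9, 6.8, 4.8, 17.0, 33.7, 32.0, 39.7, 37.0; M̄R̄ = 483.0000 / 17 = 28.4118
LCL = X̄ − 3·M̄R̄/d₂ = 420.4778 − 3 × 28.4118 / 1.128 = 344.9146

344.91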